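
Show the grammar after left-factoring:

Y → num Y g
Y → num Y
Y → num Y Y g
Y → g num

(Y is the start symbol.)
Y → num Y Y'
Y' → g
Y' → ε
Y' → Y g
Y → g num

Left-factoring transforms A → αβ₁ | αβ₂ into A → αA' and A' → β₁ | β₂
(α is the longest common prefix among the alternatives). Repeat until
no nonterminal has two alternatives with a common prefix.

Round 1: Y has alternatives sharing prefix 'num Y'. Introduce Y': Y → num Y Y'
  Add: Y' → g
  Add: Y' → ε
  Add: Y' → Y g

No remaining common prefixes — done.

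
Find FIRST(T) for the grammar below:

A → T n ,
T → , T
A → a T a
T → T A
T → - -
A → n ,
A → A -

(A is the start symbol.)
To compute FIRST(T), examine every production with T on the left-hand side, reading each right-hand side left to right until a non-nullable symbol is reached.

From T → , T:
  - ',' is a terminal: add ',' and stop
From T → T A:
  - T is the symbol being defined: contributes nothing new
    T is not nullable, so stop
From T → - -:
  - '-' is a terminal: add '-' and stop

Collecting: FIRST(T) = { ',', '-' }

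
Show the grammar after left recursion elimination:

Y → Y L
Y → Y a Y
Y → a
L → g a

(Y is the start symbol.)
Y is directly left-recursive. The standard transformation for
  A → A α₁ | ... | A α_m | β₁ | ... | β_n
is
  A  → β₁ A' | ... | β_n A'
  A' → α₁ A' | ... | α_m A' | ε

Y → a becomes Y → a Y'
Y → Y L becomes Y' → L Y'
Y → Y a Y becomes Y' → a Y Y'
Add Y' → ε

Productions for other non-terminals are unchanged:
  L → g a

Resulting grammar:
Y → a Y'
Y' → L Y'
Y' → a Y Y'
Y' → ε
L → g a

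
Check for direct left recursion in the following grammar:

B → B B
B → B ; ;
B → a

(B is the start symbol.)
B → B B: LEFT RECURSIVE (starts with B)
B → B ; ;: LEFT RECURSIVE (starts with B)
B → a: starts with a

The grammar has direct left recursion on: B.

Answer: Yes, B is left-recursive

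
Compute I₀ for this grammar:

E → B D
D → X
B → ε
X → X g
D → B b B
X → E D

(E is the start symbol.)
{ [B → .], [E → . B D], [E' → . E] }

First, augment the grammar with E' → E
I₀ = CLOSURE({ [E' → . E] }):
  [E' → . E] has the dot before E: add [E → . B D]
  [E → . B D] has the dot before B: add [B → .]
No further items can be added.

I₀ = { [B → .], [E → . B D], [E' → . E] }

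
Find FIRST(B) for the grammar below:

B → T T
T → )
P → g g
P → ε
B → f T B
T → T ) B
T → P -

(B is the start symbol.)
{ ')', '-', 'f', 'g' }

FIRST sets of the other non-terminals involved (by the same procedure, iterated to a fixed point):
  FIRST(T) = { ')', '-', 'g' }

From B → T T:
  - T is a non-terminal: add FIRST(T) \ {ε} = { ')', '-', 'g' }
    T is not nullable, so stop
From B → f T B:
  - f is a terminal: add 'f' and stop

Collecting: FIRST(B) = { ')', '-', 'f', 'g' }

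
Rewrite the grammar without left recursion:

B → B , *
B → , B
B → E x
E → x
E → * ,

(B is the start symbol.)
B → , B B'
B → E x B'
B' → , * B'
B' → ε
E → x
E → * ,

B is directly left-recursive. The standard transformation for
  A → A α₁ | ... | A α_m | β₁ | ... | β_n
is
  A  → β₁ A' | ... | β_n A'
  A' → α₁ A' | ... | α_m A' | ε

B → , B becomes B → , B B'
B → E x becomes B → E x B'
B → B , * becomes B' → , * B'
Add B' → ε

Productions for other non-terminals are unchanged:
  E → x
  E → * ,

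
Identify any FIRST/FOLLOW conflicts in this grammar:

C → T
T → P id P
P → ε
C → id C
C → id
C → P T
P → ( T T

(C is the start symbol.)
Yes. P → '(' T T with FOLLOW(P) on { '(' }

Nullable non-terminals: P.

P: nullable alternative(s) P → ε; FOLLOW(P) = { $, '(', 'id' }
  P → ε: FIRST \ {ε} = { } — this is the only nullable alternative, skip
  P → ( T T: FIRST \ {ε} = { '(' } — overlaps FOLLOW(P) on { '(' }: CONFLICT

C, T have no nullable alternative, so no FIRST/FOLLOW check is needed there.

So the grammar has 1 FIRST/FOLLOW conflict (marked CONFLICT above).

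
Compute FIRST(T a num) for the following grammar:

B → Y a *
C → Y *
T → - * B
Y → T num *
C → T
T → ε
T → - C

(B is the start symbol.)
{ '-', 'a' }

FIRST sets of the non-terminals involved (from the grammar, by fixed-point iteration):
  FIRST(T) = { '-', ε }

To compute FIRST(T a num), process the symbols left to right:
Symbol T is a non-terminal. Add FIRST(T) \ {ε} = { '-' }
T is nullable (ε ∈ FIRST(T)), continue to the next symbol.
Symbol a is a terminal. Add 'a' and stop.
FIRST(T a num) = { '-', 'a' }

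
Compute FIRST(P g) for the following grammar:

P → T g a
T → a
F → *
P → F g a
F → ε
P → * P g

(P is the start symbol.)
FIRST sets of the non-terminals involved (from the grammar, by fixed-point iteration):
  FIRST(P) = { '*', 'a', 'g' }

To compute FIRST(P g), process the symbols left to right:
Symbol P is a non-terminal. Add FIRST(P) \ {ε} = { '*', 'a', 'g' }
P is not nullable (ε ∉ FIRST(P)), so stop here.
FIRST(P g) = { '*', 'a', 'g' }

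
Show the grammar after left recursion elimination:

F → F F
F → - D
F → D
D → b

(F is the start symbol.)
F is directly left-recursive. The standard transformation for
  A → A α₁ | ... | A α_m | β₁ | ... | β_n
is
  A  → β₁ A' | ... | β_n A'
  A' → α₁ A' | ... | α_m A' | ε

F → - D becomes F → - D F'
F → D becomes F → D F'
F → F F becomes F' → F F'
Add F' → ε

Productions for other non-terminals are unchanged:
  D → b

Resulting grammar:
F → - D F'
F → D F'
F' → F F'
F' → ε
D → b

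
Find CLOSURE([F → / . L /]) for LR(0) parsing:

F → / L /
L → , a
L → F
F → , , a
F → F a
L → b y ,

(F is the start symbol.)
{ [F → . , , a], [F → . / L /], [F → . F a], [F → / . L /], [L → . , a], [L → . F], [L → . b y ,] }

To compute CLOSURE, for each item [A → α.Bβ] where B is a non-terminal, add [B → .γ] for all productions B → γ; repeat for the newly added items until nothing changes.

Start with: [F → / . L /]
  [F → / . L /] has the dot before L: add [L → . , a], [L → . F], [L → . b y ,]
  [L → . F] has the dot before F: add [F → . / L /], [F → . , , a], [F → . F a]
No further items can be added.

CLOSURE = { [F → . , , a], [F → . / L /], [F → . F a], [F → / . L /], [L → . , a], [L → . F], [L → . b y ,] }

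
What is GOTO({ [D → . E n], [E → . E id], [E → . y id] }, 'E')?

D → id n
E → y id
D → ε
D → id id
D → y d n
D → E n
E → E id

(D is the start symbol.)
{ [D → E . n], [E → E . id] }

GOTO(I, 'E') = CLOSURE({ [A → αX.β] : [A → α.Xβ] ∈ I, X = 'E' })

Items with dot before 'E', with the dot advanced:
  [D → . E n] → [D → E . n]
  [E → . E id] → [E → E . id]
Closure adds nothing (no advanced item has the dot before a non-terminal).

GOTO = { [D → E . n], [E → E . id] }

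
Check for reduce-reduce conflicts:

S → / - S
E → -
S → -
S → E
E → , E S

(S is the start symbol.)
Augment with S' → S and build the canonical LR(0) collection (I0 = CLOSURE({[S' → . S]}), then GOTO on every symbol after a dot until no new states appear). It has 11 states:
  I0: { [E → . , E S], [E → . -], [S → . -], [S → . / - S], [S → . E], [S' → . S] }  — shift
  I1: { [E → , . E S], [E → . , E S], [E → . -] }  — shift
  I2: { [E → - .], [S → - .] }  — 2 reduces
  I3: { [S → / . - S] }  — shift
  I4: { [S → E .] }  — reduce
  I5: { [S' → S .] }  — accept
  I6: { [E → . , E S], [E → . -], [S → . -], [S → . / - S], [S → . E], [S → / - . S] }  — shift
  I7: { [S → / - S .] }  — reduce
  I8: { [E → - .] }  — reduce
  I9: { [E → , E . S], [E → . , E S], [E → . -], [S → . -], [S → . / - S], [S → . E] }  — shift
  I10: { [E → , E S .] }  — reduce

I2 contains complete items [E → - .], [S → - .] — reduce-reduce conflict.

Answer: Yes — I2: [E → - .] vs [S → - .]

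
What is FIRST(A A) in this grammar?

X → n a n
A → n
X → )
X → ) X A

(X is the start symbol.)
FIRST sets of the non-terminals involved (from the grammar, by fixed-point iteration):
  FIRST(A) = { 'n' }

To compute FIRST(A A), process the symbols left to right:
Symbol A is a non-terminal. Add FIRST(A) \ {ε} = { 'n' }
A is not nullable (ε ∉ FIRST(A)), so stop here.
FIRST(A A) = { 'n' }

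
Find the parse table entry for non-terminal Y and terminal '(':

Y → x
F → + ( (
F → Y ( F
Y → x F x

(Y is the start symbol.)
Empty (error entry)

To find M[Y, '('], we find productions for Y where '(' is in the predict set (PREDICT(N → α) = (FIRST(α) \ {ε}) ∪ (FOLLOW(N) if α ⇒* ε)).

Y → x: PREDICT = { 'x' }
Y → x F x: PREDICT = { 'x' }

M[Y, '('] is empty (no production applies)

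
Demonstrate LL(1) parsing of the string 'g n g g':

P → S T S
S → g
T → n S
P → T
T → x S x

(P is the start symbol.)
LL(1) parsing maintains a stack (initially the start symbol over $) and the input. At each step: if the stack top is a terminal, match it against the current input token; if it is a non-terminal N, replace it with the RHS of M[N, lookahead] (the unique production whose predict set contains the lookahead).

Stack is shown with the top on the left.

Stack    Input      Action
--------------------------
P $      g n g g $  output P → S T S
S T S $  g n g g $  output S → g
g T S $  g n g g $  match 'g'
T S $    n g g $    output T → n S
n S S $  n g g $    match 'n'
S S $    g g $      output S → g
g S $    g g $      match 'g'
S $      g $        output S → g
g $      g $        match 'g'
$        $          accept

The string is accepted.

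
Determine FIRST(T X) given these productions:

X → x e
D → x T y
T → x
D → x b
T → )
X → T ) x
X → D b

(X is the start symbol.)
FIRST sets of the non-terminals involved (from the grammar, by fixed-point iteration):
  FIRST(T) = { ')', 'x' }

To compute FIRST(T X), process the symbols left to right:
Symbol T is a non-terminal. Add FIRST(T) \ {ε} = { ')', 'x' }
T is not nullable (ε ∉ FIRST(T)), so stop here.
FIRST(T X) = { ')', 'x' }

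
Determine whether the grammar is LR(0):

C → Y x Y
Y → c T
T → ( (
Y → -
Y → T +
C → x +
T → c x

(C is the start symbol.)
Yes, the grammar is LR(0)

A grammar is LR(0) if no state in the canonical LR(0) collection has:
  - both a shift item (dot before a terminal) and a complete item (shift-reduce conflict), or
  - two or more complete items (reduce-reduce conflict; the accept item [C' → C .] counts as a complete item here).

Augment with C' → C and build the canonical LR(0) collection (I0 = CLOSURE({[C' → . C]}), then GOTO on every symbol after a dot until no new states appear). It has 16 states:
  I0: { [C → . Y x Y], [C → . x +], [C' → . C], [T → . ( (], [T → . c x], [Y → . -], [Y → . T +], [Y → . c T] }  — shift
  I1: { [T → ( . (] }  — shift
  I2: { [Y → - .] }  — reduce
  I3: { [C' → C .] }  — accept
  I4: { [Y → T . +] }  — shift
  I5: { [C → Y . x Y] }  — shift
  I6: { [T → . ( (], [T → . c x], [T → c . x], [Y → c . T] }  — shift
  I7: { [C → x . +] }  — shift
  I8: { [C → x + .] }  — reduce
  I9: { [Y → c T .] }  — reduce
  I10: { [T → c . x] }  — shift
  I11: { [T → c x .] }  — reduce
  I12: { [C → Y x . Y], [T → . ( (], [T → . c x], [Y → . -], [Y → . T +], [Y → . c T] }  — shift
  I13: { [C → Y x Y .] }  — reduce
  I14: { [Y → T + .] }  — reduce
  I15: { [T → ( ( .] }  — reduce

Every state is either a pure shift/goto state or contains exactly one complete item and nothing to shift — no conflicts. The grammar is LR(0).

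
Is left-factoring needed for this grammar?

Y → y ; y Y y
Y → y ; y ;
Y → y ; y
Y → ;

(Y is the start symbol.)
Yes, Y has productions with common prefix 'y ; y'

Left-factoring is needed when two productions for the same non-terminal
share a common prefix on the right-hand side.

Productions for Y:
  Y → y ; y Y y
  Y → y ; y ;
  Y → y ; y
  Y → ;

Found common prefix 'y ; y' in productions for Y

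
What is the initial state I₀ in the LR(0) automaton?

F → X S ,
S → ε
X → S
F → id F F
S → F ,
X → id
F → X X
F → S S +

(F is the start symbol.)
First, augment the grammar with F' → F
I₀ = CLOSURE({ [F' → . F] }):
  [F' → . F] has the dot before F: add [F → . X S ,], [F → . id F F], [F → . X X], [F → . S S +]
  [F → . X S ,] has the dot before X: add [X → . S], [X → . id]
  [F → . S S +] has the dot before S: add [S → .], [S → . F ,]
No further items can be added.

I₀ = { [F → . S S +], [F → . X S ,], [F → . X X], [F → . id F F], [F' → . F], [S → . F ,], [S → .], [X → . S], [X → . id] }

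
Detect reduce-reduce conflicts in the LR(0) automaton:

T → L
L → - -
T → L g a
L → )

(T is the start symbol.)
Augment with T' → T and build the canonical LR(0) collection (I0 = CLOSURE({[T' → . T]}), then GOTO on every symbol after a dot until no new states appear). It has 8 states:
  I0: { [L → . )], [L → . - -], [T → . L g a], [T → . L], [T' → . T] }  — shift
  I1: { [L → ) .] }  — reduce
  I2: { [L → - . -] }  — shift
  I3: { [T → L . g a], [T → L .] }  — shift, reduce
  I4: { [T' → T .] }  — accept
  I5: { [T → L g . a] }  — shift
  I6: { [T → L g a .] }  — reduce
  I7: { [L → - - .] }  — reduce

No state contains more than one complete item.

Answer: No reduce-reduce conflicts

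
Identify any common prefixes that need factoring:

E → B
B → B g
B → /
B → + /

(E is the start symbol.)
Left-factoring is needed when two productions for the same non-terminal
share a common prefix on the right-hand side.

Productions for B:
  B → B g
  B → /
  B → + /

No common prefixes found.

Answer: No, left-factoring is not needed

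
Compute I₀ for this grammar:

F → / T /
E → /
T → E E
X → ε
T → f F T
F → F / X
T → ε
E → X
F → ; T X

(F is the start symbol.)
{ [F → . / T /], [F → . ; T X], [F → . F / X], [F' → . F] }

First, augment the grammar with F' → F
I₀ = CLOSURE({ [F' → . F] }):
  [F' → . F] has the dot before F: add [F → . / T /], [F → . F / X], [F → . ; T X]
No further items can be added.

I₀ = { [F → . / T /], [F → . ; T X], [F → . F / X], [F' → . F] }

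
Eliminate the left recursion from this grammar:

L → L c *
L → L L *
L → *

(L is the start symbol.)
L is directly left-recursive. The standard transformation for
  A → A α₁ | ... | A α_m | β₁ | ... | β_n
is
  A  → β₁ A' | ... | β_n A'
  A' → α₁ A' | ... | α_m A' | ε

L → * becomes L → * L'
L → L c * becomes L' → c * L'
L → L L * becomes L' → L * L'
Add L' → ε

Resulting grammar:
L → * L'
L' → c * L'
L' → L * L'
L' → ε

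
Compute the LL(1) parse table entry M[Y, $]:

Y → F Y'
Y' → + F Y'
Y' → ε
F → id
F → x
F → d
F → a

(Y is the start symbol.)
Empty (error entry)

To find M[Y, $], we find productions for Y where $ is in the predict set (PREDICT(N → α) = (FIRST(α) \ {ε}) ∪ (FOLLOW(N) if α ⇒* ε)).

Relevant sets:
  FIRST(F) = { 'a', 'd', 'id', 'x' }

Y → F Y': PREDICT = { 'a', 'd', 'id', 'x' }

M[Y, $] is empty (no production applies)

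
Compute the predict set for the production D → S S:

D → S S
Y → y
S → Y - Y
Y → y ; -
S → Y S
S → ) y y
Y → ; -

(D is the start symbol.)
{ ')', ';', 'y' }

PREDICT(D → S S) = (FIRST(RHS) \ {ε}) ∪ (FOLLOW(D) if ε ∈ FIRST(RHS), i.e. RHS ⇒* ε)
FIRST(S) = { ')', ';', 'y' }
FIRST(S S) = { ')', ';', 'y' }
ε ∉ FIRST(S S), so FOLLOW(D) is not added.
PREDICT(D → S S) = { ')', ';', 'y' }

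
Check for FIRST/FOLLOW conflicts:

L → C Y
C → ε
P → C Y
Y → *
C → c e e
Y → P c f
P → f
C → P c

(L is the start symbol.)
Nullable non-terminals: C.
FIRST sets used below: FIRST(P) = { '*', 'c', 'f' }

C: nullable alternative(s) C → ε; FOLLOW(C) = { '*', 'c', 'f' }
  C → ε: FIRST \ {ε} = { } — this is the only nullable alternative, skip
  C → c e e: FIRST \ {ε} = { 'c' } — overlaps FOLLOW(C) on { 'c' }: CONFLICT
  C → P c: FIRST \ {ε} = { '*', 'c', 'f' } — overlaps FOLLOW(C) on { '*', 'c', 'f' }: CONFLICT

L, P, Y have no nullable alternative, so no FIRST/FOLLOW check is needed there.

So the grammar has 2 FIRST/FOLLOW conflicts (marked CONFLICT above).

Answer: Yes. C → c e e with FOLLOW(C) on { 'c' }; C → P c with FOLLOW(C) on { '*', 'c', 'f' }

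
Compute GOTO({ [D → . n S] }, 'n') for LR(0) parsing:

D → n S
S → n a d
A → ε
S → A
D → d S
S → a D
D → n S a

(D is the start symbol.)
GOTO(I, 'n') = CLOSURE({ [A → αX.β] : [A → α.Xβ] ∈ I, X = 'n' })

Items with dot before 'n', with the dot advanced:
  [D → . n S] → [D → n . S]
Closure of the advanced items:
  [D → n . S] has the dot before S: add [S → . n a d], [S → . A], [S → . a D]
  [S → . A] has the dot before A: add [A → .]

GOTO = { [A → .], [D → n . S], [S → . A], [S → . a D], [S → . n a d] }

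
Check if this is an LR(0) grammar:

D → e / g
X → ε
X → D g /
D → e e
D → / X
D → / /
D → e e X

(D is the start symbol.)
No. Shift-reduce conflict between [X → .] and [D → . / /]

Augment with D' → D and build the canonical LR(0) collection (I0 = CLOSURE({[D' → . D]}), then GOTO on every symbol after a dot until no new states appear). It has 13 states:
  I0: { [D → . / /], [D → . / X], [D → . e / g], [D → . e e X], [D → . e e], [D' → . D] }  — shift
  I1: { [D → . / /], [D → . / X], [D → . e / g], [D → . e e X], [D → . e e], [D → / . /], [D → / . X], [X → . D g /], [X → .] }  — shift, reduce
  I2: { [D' → D .] }  — accept
  I3: { [D → e . / g], [D → e . e X], [D → e . e] }  — shift
  I4: { [D → e / . g] }  — shift
  I5: { [D → . / /], [D → . / X], [D → . e / g], [D → . e e X], [D → . e e], [D → e e . X], [D → e e .], [X → . D g /], [X → .] }  — shift, 2 reduces
  I6: { [X → D . g /] }  — shift
  I7: { [D → e e X .] }  — reduce
  I8: { [X → D g . /] }  — shift
  I9: { [X → D g / .] }  — reduce
  I10: { [D → e / g .] }  — reduce
  I11: { [D → . / /], [D → . / X], [D → . e / g], [D → . e e X], [D → . e e], [D → / . /], [D → / . X], [D → / / .], [X → . D g /], [X → .] }  — shift, 2 reduces
  I12: { [D → / X .] }  — reduce

Conflict in state I1:
  Shift-reduce conflict between [X → .] and [D → . / /]
So the grammar is NOT LR(0).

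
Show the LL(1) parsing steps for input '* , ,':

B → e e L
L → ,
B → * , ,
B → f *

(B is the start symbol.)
Stack is shown with the top on the left.

Stack    Input    Action
------------------------
B $      * , , $  output B → * , ,
* , , $  * , , $  match '*'
, , $    , , $    match ','
, $      , $      match ','
$        $        accept

The string is accepted.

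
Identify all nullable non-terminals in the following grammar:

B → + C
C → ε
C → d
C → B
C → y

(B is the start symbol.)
{ 'C' }

ε-productions: C → ε
So C is immediately nullable.
No further non-terminal can be added: every production for the remaining non-terminals contains a terminal or a non-nullable non-terminal.
Nullable = { 'C' }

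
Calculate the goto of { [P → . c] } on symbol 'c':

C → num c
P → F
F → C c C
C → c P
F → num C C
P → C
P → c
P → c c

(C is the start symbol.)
{ [P → c .] }

GOTO(I, 'c') = CLOSURE({ [A → αX.β] : [A → α.Xβ] ∈ I, X = 'c' })

Items with dot before 'c', with the dot advanced:
  [P → . c] → [P → c .]
Closure adds nothing (no advanced item has the dot before a non-terminal).

GOTO = { [P → c .] }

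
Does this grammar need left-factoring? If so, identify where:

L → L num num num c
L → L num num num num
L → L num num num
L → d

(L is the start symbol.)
Yes, L has productions with common prefix 'L num num num'

Left-factoring is needed when two productions for the same non-terminal
share a common prefix on the right-hand side.

Productions for L:
  L → L num num num c
  L → L num num num num
  L → L num num num
  L → d

Found common prefix 'L num num num' in productions for L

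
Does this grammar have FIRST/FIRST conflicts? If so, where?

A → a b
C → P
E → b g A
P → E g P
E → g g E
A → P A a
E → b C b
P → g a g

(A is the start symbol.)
FIRST sets of the non-terminals at (or reachable through a nullable prefix from) the front of some alternative:
  FIRST(P) = { 'b', 'g' }
  FIRST(E) = { 'b', 'g' }

Productions for A:
  A → a b: FIRST = { 'a' }
  A → P A a: FIRST = { 'b', 'g' }
Productions for E:
  E → b g A: FIRST = { 'b' }
  E → g g E: FIRST = { 'g' }
  E → b C b: FIRST = { 'b' }
Productions for P:
  P → E g P: FIRST = { 'b', 'g' }
  P → g a g: FIRST = { 'g' }
C has only one production, so no FIRST/FIRST conflict is possible there.

Conflict for E: E → b g A and E → b C b
  Overlap: { 'b' }
Conflict for P: P → E g P and P → g a g
  Overlap: { 'g' }

Answer: Yes. E → b g A / E → b C b on { 'b' }; P → E g P / P → g a g on { 'g' }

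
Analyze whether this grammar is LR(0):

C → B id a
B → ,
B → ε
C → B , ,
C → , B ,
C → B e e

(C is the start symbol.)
A grammar is LR(0) if no state in the canonical LR(0) collection has:
  - both a shift item (dot before a terminal) and a complete item (shift-reduce conflict), or
  - two or more complete items (reduce-reduce conflict; the accept item [C' → C .] counts as a complete item here).

Augment with C' → C and build the canonical LR(0) collection (I0 = CLOSURE({[C' → . C]}), then GOTO on every symbol after a dot until no new states appear). It has 13 states:
  I0: { [B → . ,], [B → .], [C → . , B ,], [C → . B , ,], [C → . B e e], [C → . B id a], [C' → . C] }  — shift, reduce
  I1: { [B → , .], [B → . ,], [B → .], [C → , . B ,] }  — shift, 2 reduces
  I2: { [C → B . , ,], [C → B . e e], [C → B . id a] }  — shift
  I3: { [C' → C .] }  — accept
  I4: { [C → B , . ,] }  — shift
  I5: { [C → B e . e] }  — shift
  I6: { [C → B id . a] }  — shift
  I7: { [C → B id a .] }  — reduce
  I8: { [C → B e e .] }  — reduce
  I9: { [C → B , , .] }  — reduce
  I10: { [B → , .] }  — reduce
  I11: { [C → , B . ,] }  — shift
  I12: { [C → , B , .] }  — reduce

Conflict in state I0:
  Shift-reduce conflict between [B → .] and [B → . ,]
So the grammar is NOT LR(0).

Answer: No. Shift-reduce conflict between [B → .] and [B → . ,]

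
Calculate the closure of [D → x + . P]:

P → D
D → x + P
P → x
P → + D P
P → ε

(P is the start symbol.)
To compute CLOSURE, for each item [A → α.Bβ] where B is a non-terminal, add [B → .γ] for all productions B → γ; repeat for the newly added items until nothing changes.

Start with: [D → x + . P]
  [D → x + . P] has the dot before P: add [P → . D], [P → . x], [P → . + D P], [P → .]
  [P → . D] has the dot before D: add [D → . x + P]
No further items can be added.

CLOSURE = { [D → . x + P], [D → x + . P], [P → . + D P], [P → . D], [P → . x], [P → .] }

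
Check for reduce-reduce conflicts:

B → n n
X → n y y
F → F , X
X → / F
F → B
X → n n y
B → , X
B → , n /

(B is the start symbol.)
Augment with B' → B and build the canonical LR(0) collection (I0 = CLOSURE({[B' → . B]}), then GOTO on every symbol after a dot until no new states appear). It has 18 states:
  I0: { [B → . , X], [B → . , n /], [B → . n n], [B' → . B] }  — shift
  I1: { [B → , . X], [B → , . n /], [X → . / F], [X → . n n y], [X → . n y y] }  — shift
  I2: { [B' → B .] }  — accept
  I3: { [B → n . n] }  — shift
  I4: { [B → n n .] }  — reduce
  I5: { [B → . , X], [B → . , n /], [B → . n n], [F → . B], [F → . F , X], [X → / . F] }  — shift
  I6: { [B → , X .] }  — reduce
  I7: { [B → , n . /], [X → n . n y], [X → n . y y] }  — shift
  I8: { [B → , n / .] }  — reduce
  I9: { [X → n n . y] }  — shift
  I10: { [X → n y . y] }  — shift
  I11: { [X → n y y .] }  — reduce
  I12: { [X → n n y .] }  — reduce
  I13: { [F → B .] }  — reduce
  I14: { [F → F . , X], [X → / F .] }  — shift, reduce
  I15: { [F → F , . X], [X → . / F], [X → . n n y], [X → . n y y] }  — shift
  I16: { [F → F , X .] }  — reduce
  I17: { [X → n . n y], [X → n . y y] }  — shift

No state contains more than one complete item.

Answer: No reduce-reduce conflicts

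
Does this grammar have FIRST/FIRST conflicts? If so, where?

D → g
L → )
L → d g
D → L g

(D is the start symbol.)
FIRST sets of the non-terminals at (or reachable through a nullable prefix from) the front of some alternative:
  FIRST(L) = { ')', 'd' }

Productions for D:
  D → g: FIRST = { 'g' }
  D → L g: FIRST = { ')', 'd' }
Productions for L:
  L → ): FIRST = { ')' }
  L → d g: FIRST = { 'd' }

All alternatives of each non-terminal have pairwise disjoint FIRST sets.

Answer: No FIRST/FIRST conflicts.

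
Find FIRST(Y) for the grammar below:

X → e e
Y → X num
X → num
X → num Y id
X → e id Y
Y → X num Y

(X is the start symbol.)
{ 'e', 'num' }

FIRST sets of the other non-terminals involved (by the same procedure, iterated to a fixed point):
  FIRST(X) = { 'e', 'num' }

From Y → X num:
  - X is a non-terminal: add FIRST(X) \ {ε} = { 'e', 'num' }
    X is not nullable, so stop
From Y → X num Y:
  - X is a non-terminal: add FIRST(X) \ {ε} = { 'e', 'num' }
    X is not nullable, so stop

Collecting: FIRST(Y) = { 'e', 'num' }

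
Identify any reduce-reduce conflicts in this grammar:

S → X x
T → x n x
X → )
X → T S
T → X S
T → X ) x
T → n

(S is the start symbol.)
No reduce-reduce conflicts

A reduce-reduce conflict occurs when an LR(0) state has two complete items [A → α .] and [B → β .] — both call for a reduction, and with no lookahead the parser cannot choose between them.

Augment with S' → S and build the canonical LR(0) collection (I0 = CLOSURE({[S' → . S]}), then GOTO on every symbol after a dot until no new states appear). It has 14 states:
  I0: { [S → . X x], [S' → . S], [T → . X ) x], [T → . X S], [T → . n], [T → . x n x], [X → . )], [X → . T S] }  — shift
  I1: { [X → ) .] }  — reduce
  I2: { [S' → S .] }  — accept
  I3: { [S → . X x], [T → . X ) x], [T → . X S], [T → . n], [T → . x n x], [X → . )], [X → . T S], [X → T . S] }  — shift
  I4: { [S → . X x], [S → X . x], [T → . X ) x], [T → . X S], [T → . n], [T → . x n x], [T → X . ) x], [T → X . S], [X → . )], [X → . T S] }  — shift
  I5: { [T → n .] }  — reduce
  I6: { [T → x . n x] }  — shift
  I7: { [T → x n . x] }  — shift
  I8: { [T → x n x .] }  — reduce
  I9: { [T → X ) . x], [X → ) .] }  — shift, reduce
  I10: { [T → X S .] }  — reduce
  I11: { [S → X x .], [T → x . n x] }  — shift, reduce
  I12: { [T → X ) x .] }  — reduce
  I13: { [X → T S .] }  — reduce

No state contains more than one complete item.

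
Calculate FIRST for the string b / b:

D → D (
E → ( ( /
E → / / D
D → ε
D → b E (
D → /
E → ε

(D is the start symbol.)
To compute FIRST(b / b), process the symbols left to right:
Symbol b is a terminal. Add 'b' and stop.
FIRST(b / b) = { 'b' }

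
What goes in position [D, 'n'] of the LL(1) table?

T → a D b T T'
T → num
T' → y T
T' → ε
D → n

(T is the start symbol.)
D → n

To find M[D, 'n'], we find productions for D where 'n' is in the predict set (PREDICT(N → α) = (FIRST(α) \ {ε}) ∪ (FOLLOW(N) if α ⇒* ε)).

D → n: PREDICT = { 'n' }
  'n' is in predict set, so this production goes in M[D, 'n']

M[D, 'n'] = D → n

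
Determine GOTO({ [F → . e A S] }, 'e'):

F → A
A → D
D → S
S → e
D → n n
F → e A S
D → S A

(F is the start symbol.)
GOTO(I, 'e') = CLOSURE({ [A → αX.β] : [A → α.Xβ] ∈ I, X = 'e' })

Items with dot before 'e', with the dot advanced:
  [F → . e A S] → [F → e . A S]
Closure of the advanced items:
  [F → e . A S] has the dot before A: add [A → . D]
  [A → . D] has the dot before D: add [D → . S], [D → . n n], [D → . S A]
  [D → . S] has the dot before S: add [S → . e]

GOTO = { [A → . D], [D → . S A], [D → . S], [D → . n n], [F → e . A S], [S → . e] }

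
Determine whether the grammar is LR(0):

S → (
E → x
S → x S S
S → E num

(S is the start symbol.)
A grammar is LR(0) if no state in the canonical LR(0) collection has:
  - both a shift item (dot before a terminal) and a complete item (shift-reduce conflict), or
  - two or more complete items (reduce-reduce conflict; the accept item [S' → S .] counts as a complete item here).

Augment with S' → S and build the canonical LR(0) collection (I0 = CLOSURE({[S' → . S]}), then GOTO on every symbol after a dot until no new states appear). It has 8 states:
  I0: { [E → . x], [S → . (], [S → . E num], [S → . x S S], [S' → . S] }  — shift
  I1: { [S → ( .] }  — reduce
  I2: { [S → E . num] }  — shift
  I3: { [S' → S .] }  — accept
  I4: { [E → . x], [E → x .], [S → . (], [S → . E num], [S → . x S S], [S → x . S S] }  — shift, reduce
  I5: { [E → . x], [S → . (], [S → . E num], [S → . x S S], [S → x S . S] }  — shift
  I6: { [S → x S S .] }  — reduce
  I7: { [S → E num .] }  — reduce

Conflict in state I4:
  Shift-reduce conflict between [E → x .] and [E → . x]
So the grammar is NOT LR(0).

Answer: No. Shift-reduce conflict between [E → x .] and [E → . x]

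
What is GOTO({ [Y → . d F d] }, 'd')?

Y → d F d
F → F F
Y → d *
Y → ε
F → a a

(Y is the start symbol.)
{ [F → . F F], [F → . a a], [Y → d . F d] }

GOTO(I, 'd') = CLOSURE({ [A → αX.β] : [A → α.Xβ] ∈ I, X = 'd' })

Items with dot before 'd', with the dot advanced:
  [Y → . d F d] → [Y → d . F d]
Closure of the advanced items:
  [Y → d . F d] has the dot before F: add [F → . F F], [F → . a a]

GOTO = { [F → . F F], [F → . a a], [Y → d . F d] }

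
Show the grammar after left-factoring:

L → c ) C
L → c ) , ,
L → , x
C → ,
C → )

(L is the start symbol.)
L → c ) L'
L' → C
L' → , ,
L → , x
C → ,
C → )

Left-factoring transforms A → αβ₁ | αβ₂ into A → αA' and A' → β₁ | β₂
(α is the longest common prefix among the alternatives). Repeat until
no nonterminal has two alternatives with a common prefix.

Round 1: L has alternatives sharing prefix 'c )'. Introduce L': L → c ) L'
  Add: L' → C
  Add: L' → , ,

No remaining common prefixes — done.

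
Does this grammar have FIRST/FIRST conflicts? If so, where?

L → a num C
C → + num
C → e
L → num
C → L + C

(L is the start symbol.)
No FIRST/FIRST conflicts.

A FIRST/FIRST conflict occurs when two productions N → α and N → β for the same non-terminal have FIRST(α) ∩ FIRST(β) ≠ ∅ (with ε ∈ FIRST of a nullable right-hand side, so two nullable alternatives also conflict).

FIRST sets of the non-terminals at (or reachable through a nullable prefix from) the front of some alternative:
  FIRST(L) = { 'a', 'num' }

Productions for L:
  L → a num C: FIRST = { 'a' }
  L → num: FIRST = { 'num' }
Productions for C:
  C → + num: FIRST = { '+' }
  C → e: FIRST = { 'e' }
  C → L + C: FIRST = { 'a', 'num' }

All alternatives of each non-terminal have pairwise disjoint FIRST sets.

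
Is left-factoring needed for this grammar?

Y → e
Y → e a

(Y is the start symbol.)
Left-factoring is needed when two productions for the same non-terminal
share a common prefix on the right-hand side.

Productions for Y:
  Y → e
  Y → e a

Found common prefix 'e' in productions for Y

Answer: Yes, Y has productions with common prefix 'e'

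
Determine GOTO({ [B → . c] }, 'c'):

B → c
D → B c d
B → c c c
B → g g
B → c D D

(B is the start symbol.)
{ [B → c .] }

GOTO(I, 'c') = CLOSURE({ [A → αX.β] : [A → α.Xβ] ∈ I, X = 'c' })

Items with dot before 'c', with the dot advanced:
  [B → . c] → [B → c .]
Closure adds nothing (no advanced item has the dot before a non-terminal).

GOTO = { [B → c .] }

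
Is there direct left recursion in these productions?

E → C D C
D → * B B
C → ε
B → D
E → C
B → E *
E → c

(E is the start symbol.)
E → C D C: starts with C
D → * B B: starts with '*'
C → ε: starts with ε
B → D: starts with D
E → C: starts with C
B → E *: starts with E
E → c: starts with c

No direct left recursion found.

Answer: No direct left recursion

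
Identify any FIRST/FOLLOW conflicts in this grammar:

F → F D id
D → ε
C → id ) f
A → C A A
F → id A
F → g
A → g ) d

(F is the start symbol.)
No FIRST/FOLLOW conflicts.

Nullable non-terminals: D.
D has a nullable alternative but only one production, so nothing to check.

A, C, F have no nullable alternative, so no FIRST/FOLLOW check is needed there.

No FIRST/FOLLOW conflicts found.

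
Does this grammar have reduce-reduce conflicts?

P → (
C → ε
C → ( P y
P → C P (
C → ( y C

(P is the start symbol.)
Yes — I1: [C → .] vs [P → ( .]

A reduce-reduce conflict occurs when an LR(0) state has two complete items [A → α .] and [B → β .] — both call for a reduction, and with no lookahead the parser cannot choose between them.

Augment with P' → P and build the canonical LR(0) collection (I0 = CLOSURE({[P' → . P]}), then GOTO on every symbol after a dot until no new states appear). It has 11 states:
  I0: { [C → . ( P y], [C → . ( y C], [C → .], [P → . (], [P → . C P (], [P' → . P] }  — shift, reduce
  I1: { [C → ( . P y], [C → ( . y C], [C → . ( P y], [C → . ( y C], [C → .], [P → ( .], [P → . (], [P → . C P (] }  — shift, 2 reduces
  I2: { [C → . ( P y], [C → . ( y C], [C → .], [P → . (], [P → . C P (], [P → C . P (] }  — shift, reduce
  I3: { [P' → P .] }  — accept
  I4: { [P → C P . (] }  — shift
  I5: { [P → C P ( .] }  — reduce
  I6: { [C → ( P . y] }  — shift
  I7: { [C → ( y . C], [C → . ( P y], [C → . ( y C], [C → .] }  — shift, reduce
  I8: { [C → ( . P y], [C → ( . y C], [C → . ( P y], [C → . ( y C], [C → .], [P → . (], [P → . C P (] }  — shift, reduce
  I9: { [C → ( y C .] }  — reduce
  I10: { [C → ( P y .] }  — reduce

I1 contains complete items [C → .], [P → ( .] — reduce-reduce conflict.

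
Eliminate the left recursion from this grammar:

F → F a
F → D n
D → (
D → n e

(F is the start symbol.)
F is directly left-recursive. The standard transformation for
  A → A α₁ | ... | A α_m | β₁ | ... | β_n
is
  A  → β₁ A' | ... | β_n A'
  A' → α₁ A' | ... | α_m A' | ε

F → D n becomes F → D n F'
F → F a becomes F' → a F'
Add F' → ε

Productions for other non-terminals are unchanged:
  D → (
  D → n e

Resulting grammar:
F → D n F'
F' → a F'
F' → ε
D → (
D → n e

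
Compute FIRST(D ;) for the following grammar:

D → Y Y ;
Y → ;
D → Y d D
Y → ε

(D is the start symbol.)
FIRST sets of the non-terminals involved (from the grammar, by fixed-point iteration):
  FIRST(D) = { ';', 'd' }

To compute FIRST(D ;), process the symbols left to right:
Symbol D is a non-terminal. Add FIRST(D) \ {ε} = { ';', 'd' }
D is not nullable (ε ∉ FIRST(D)), so stop here.
FIRST(D ;) = { ';', 'd' }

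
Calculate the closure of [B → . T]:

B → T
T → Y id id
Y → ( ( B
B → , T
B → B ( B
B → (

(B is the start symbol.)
{ [B → . T], [T → . Y id id], [Y → . ( ( B] }

To compute CLOSURE, for each item [A → α.Bβ] where B is a non-terminal, add [B → .γ] for all productions B → γ; repeat for the newly added items until nothing changes.

Start with: [B → . T]
  [B → . T] has the dot before T: add [T → . Y id id]
  [T → . Y id id] has the dot before Y: add [Y → . ( ( B]
No further items can be added.

CLOSURE = { [B → . T], [T → . Y id id], [Y → . ( ( B] }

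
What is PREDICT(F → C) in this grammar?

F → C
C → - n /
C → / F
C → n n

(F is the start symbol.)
{ '-', '/', 'n' }

PREDICT(F → C) = (FIRST(RHS) \ {ε}) ∪ (FOLLOW(F) if ε ∈ FIRST(RHS), i.e. RHS ⇒* ε)
FIRST(C) = { '-', '/', 'n' }
FIRST(C) = { '-', '/', 'n' }
ε ∉ FIRST(C), so FOLLOW(F) is not added.
PREDICT(F → C) = { '-', '/', 'n' }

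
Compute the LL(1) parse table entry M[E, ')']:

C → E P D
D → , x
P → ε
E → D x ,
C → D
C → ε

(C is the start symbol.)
Empty (error entry)

To find M[E, ')'], we find productions for E where ')' is in the predict set (PREDICT(N → α) = (FIRST(α) \ {ε}) ∪ (FOLLOW(N) if α ⇒* ε)).

Relevant sets:
  FIRST(D) = { ',' }

E → D x ,: PREDICT = { ',' }

M[E, ')'] is empty (no production applies)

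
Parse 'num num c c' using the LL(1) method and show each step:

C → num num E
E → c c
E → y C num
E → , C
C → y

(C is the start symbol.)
Stack is shown with the top on the left.

Stack        Input          Action
----------------------------------
C $          num num c c $  output C → num num E
num num E $  num num c c $  match 'num'
num E $      num c c $      match 'num'
E $          c c $          output E → c c
c c $        c c $          match 'c'
c $          c $            match 'c'
$            $              accept

The string is accepted.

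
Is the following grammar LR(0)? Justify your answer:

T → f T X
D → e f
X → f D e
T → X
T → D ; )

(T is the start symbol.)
A grammar is LR(0) if no state in the canonical LR(0) collection has:
  - both a shift item (dot before a terminal) and a complete item (shift-reduce conflict), or
  - two or more complete items (reduce-reduce conflict; the accept item [T' → T .] counts as a complete item here).

Augment with T' → T and build the canonical LR(0) collection (I0 = CLOSURE({[T' → . T]}), then GOTO on every symbol after a dot until no new states appear). It has 15 states:
  I0: { [D → . e f], [T → . D ; )], [T → . X], [T → . f T X], [T' → . T], [X → . f D e] }  — shift
  I1: { [T → D . ; )] }  — shift
  I2: { [T' → T .] }  — accept
  I3: { [T → X .] }  — reduce
  I4: { [D → e . f] }  — shift
  I5: { [D → . e f], [T → . D ; )], [T → . X], [T → . f T X], [T → f . T X], [X → . f D e], [X → f . D e] }  — shift
  I6: { [T → D . ; )], [X → f D . e] }  — shift
  I7: { [T → f T . X], [X → . f D e] }  — shift
  I8: { [T → f T X .] }  — reduce
  I9: { [D → . e f], [X → f . D e] }  — shift
  I10: { [X → f D . e] }  — shift
  I11: { [X → f D e .] }  — reduce
  I12: { [T → D ; . )] }  — shift
  I13: { [T → D ; ) .] }  — reduce
  I14: { [D → e f .] }  — reduce

Every state is either a pure shift/goto state or contains exactly one complete item and nothing to shift — no conflicts. The grammar is LR(0).

Answer: Yes, the grammar is LR(0)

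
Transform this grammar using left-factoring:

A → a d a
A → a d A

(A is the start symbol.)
Left-factoring transforms A → αβ₁ | αβ₂ into A → αA' and A' → β₁ | β₂
(α is the longest common prefix among the alternatives). Repeat until
no nonterminal has two alternatives with a common prefix.

Round 1: A has alternatives sharing prefix 'a d'. Introduce A': A → a d A'
  Add: A' → a
  Add: A' → A

No remaining common prefixes — done.

Resulting grammar:
A → a d A'
A' → a
A' → A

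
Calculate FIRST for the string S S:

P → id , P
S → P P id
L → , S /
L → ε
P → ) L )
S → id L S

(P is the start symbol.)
{ ')', 'id' }

FIRST sets of the non-terminals involved (from the grammar, by fixed-point iteration):
  FIRST(S) = { ')', 'id' }

To compute FIRST(S S), process the symbols left to right:
Symbol S is a non-terminal. Add FIRST(S) \ {ε} = { ')', 'id' }
S is not nullable (ε ∉ FIRST(S)), so stop here.
FIRST(S S) = { ')', 'id' }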